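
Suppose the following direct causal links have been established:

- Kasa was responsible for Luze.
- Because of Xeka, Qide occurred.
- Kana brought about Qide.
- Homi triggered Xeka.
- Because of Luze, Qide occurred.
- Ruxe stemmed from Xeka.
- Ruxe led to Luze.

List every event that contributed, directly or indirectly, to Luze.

Immediate causes of Luze: Ruxe, Kasa.
Further upstream: Homi, Xeka.

Homi, Kasa, Ruxe, Xeka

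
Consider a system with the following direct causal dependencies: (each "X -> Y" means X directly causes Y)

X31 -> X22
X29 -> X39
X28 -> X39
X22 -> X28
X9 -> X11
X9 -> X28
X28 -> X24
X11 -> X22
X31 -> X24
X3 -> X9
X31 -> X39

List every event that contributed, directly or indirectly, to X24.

X11, X22, X28, X3, X31, X9

Immediate causes of X24: X31, X28.
Further upstream: X3, X9, X11, X22.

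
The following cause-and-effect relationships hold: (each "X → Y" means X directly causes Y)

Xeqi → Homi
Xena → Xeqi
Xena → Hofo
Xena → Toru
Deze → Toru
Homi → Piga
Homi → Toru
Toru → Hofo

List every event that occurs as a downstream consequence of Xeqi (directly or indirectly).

Direct effects: Homi.
2 steps out: Toru, Piga.
3 steps out: Hofo.
Not reachable from it: Xena, Deze.

Hofo, Homi, Piga, Toru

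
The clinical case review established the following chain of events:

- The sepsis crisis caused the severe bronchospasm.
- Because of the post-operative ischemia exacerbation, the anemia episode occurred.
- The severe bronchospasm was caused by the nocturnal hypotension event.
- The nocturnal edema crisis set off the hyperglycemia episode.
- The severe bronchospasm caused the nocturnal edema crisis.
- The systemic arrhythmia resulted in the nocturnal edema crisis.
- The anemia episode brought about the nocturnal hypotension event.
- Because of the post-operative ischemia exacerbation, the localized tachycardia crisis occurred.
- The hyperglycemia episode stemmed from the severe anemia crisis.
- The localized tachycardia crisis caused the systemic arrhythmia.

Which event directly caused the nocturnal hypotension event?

the anemia episode

Upstream contributors include the post-operative ischemia exacerbation, but only the anemia episode feeds directly into the nocturnal hypotension event.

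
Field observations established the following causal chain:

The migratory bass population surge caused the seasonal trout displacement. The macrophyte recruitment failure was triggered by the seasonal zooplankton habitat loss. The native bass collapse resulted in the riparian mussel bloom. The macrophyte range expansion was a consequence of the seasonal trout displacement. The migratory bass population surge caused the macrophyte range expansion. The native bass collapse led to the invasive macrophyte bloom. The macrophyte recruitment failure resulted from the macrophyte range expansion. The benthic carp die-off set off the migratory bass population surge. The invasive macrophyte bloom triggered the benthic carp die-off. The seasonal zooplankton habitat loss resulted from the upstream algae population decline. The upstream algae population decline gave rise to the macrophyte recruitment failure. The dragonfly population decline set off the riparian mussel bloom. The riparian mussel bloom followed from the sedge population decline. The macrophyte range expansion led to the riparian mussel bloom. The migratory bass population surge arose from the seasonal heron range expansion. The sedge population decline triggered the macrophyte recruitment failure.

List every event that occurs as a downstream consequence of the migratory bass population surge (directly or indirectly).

Direct effects: the seasonal trout displacement, the macrophyte range expansion.
2 steps out: the macrophyte recruitment failure, the riparian mussel bloom.
Not reachable from it: the native bass collapse, the seasonal heron range expansion, the invasive macrophyte bloom, the benthic carp die-off, the dragonfly population decline, the upstream algae population decline, the seasonal zooplankton habitat loss, the sedge population decline.

the macrophyte range expansion, the macrophyte recruitment failure, the riparian mussel bloom, the seasonal trout displacement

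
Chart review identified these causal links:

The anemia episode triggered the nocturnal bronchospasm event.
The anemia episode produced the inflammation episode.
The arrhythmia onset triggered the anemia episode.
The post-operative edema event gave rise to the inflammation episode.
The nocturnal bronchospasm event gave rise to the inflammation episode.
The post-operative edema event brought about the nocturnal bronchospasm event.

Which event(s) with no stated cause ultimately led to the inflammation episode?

Tracing upstream from the inflammation episode: the inflammation episode ← the anemia episode ← the arrhythmia onset.
A separate upstream branch: the inflammation episode ← the post-operative edema event.
Each of those chain origins has no stated cause.

the arrhythmia onset, the post-operative edema event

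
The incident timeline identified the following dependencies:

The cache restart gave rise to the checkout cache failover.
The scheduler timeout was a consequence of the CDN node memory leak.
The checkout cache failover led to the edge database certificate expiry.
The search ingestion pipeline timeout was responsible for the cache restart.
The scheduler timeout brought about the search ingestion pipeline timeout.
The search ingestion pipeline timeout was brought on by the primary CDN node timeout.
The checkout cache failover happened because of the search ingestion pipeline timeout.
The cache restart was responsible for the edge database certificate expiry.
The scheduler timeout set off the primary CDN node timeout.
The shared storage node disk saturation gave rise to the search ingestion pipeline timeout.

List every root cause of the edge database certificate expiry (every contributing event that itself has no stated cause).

Tracing upstream from the edge database certificate expiry: the edge database certificate expiry ← the cache restart ← the search ingestion pipeline timeout ← the scheduler timeout ← the CDN node memory leak.
A separate upstream branch: the edge database certificate expiry ← the cache restart ← the search ingestion pipeline timeout ← the shared storage node disk saturation.
Each of those chain origins has no stated cause.

the CDN node memory leak, the shared storage node disk saturation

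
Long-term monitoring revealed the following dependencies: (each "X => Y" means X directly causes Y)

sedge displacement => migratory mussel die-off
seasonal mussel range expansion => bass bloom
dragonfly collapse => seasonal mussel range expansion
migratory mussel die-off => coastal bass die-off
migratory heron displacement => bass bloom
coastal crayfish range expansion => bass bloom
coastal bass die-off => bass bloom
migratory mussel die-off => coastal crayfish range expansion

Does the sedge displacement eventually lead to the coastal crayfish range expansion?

There is a causal chain: the sedge displacement → the migratory mussel die-off → the coastal crayfish range expansion.

Yes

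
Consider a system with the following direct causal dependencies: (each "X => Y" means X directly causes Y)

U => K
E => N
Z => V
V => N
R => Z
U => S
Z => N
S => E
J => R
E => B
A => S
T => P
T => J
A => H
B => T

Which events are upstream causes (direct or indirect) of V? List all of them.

A, B, E, J, R, S, T, U, Z

Immediate cause of V: Z.
Further upstream: A, U, S, E, B, T, J, R.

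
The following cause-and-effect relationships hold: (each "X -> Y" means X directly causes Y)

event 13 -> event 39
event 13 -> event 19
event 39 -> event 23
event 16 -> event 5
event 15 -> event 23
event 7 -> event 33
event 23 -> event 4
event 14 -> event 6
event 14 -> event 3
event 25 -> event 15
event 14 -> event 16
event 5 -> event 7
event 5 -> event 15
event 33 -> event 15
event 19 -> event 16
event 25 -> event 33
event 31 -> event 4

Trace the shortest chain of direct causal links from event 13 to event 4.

event 13 → event 39 → event 23 → event 4

event 13 → event 39
event 39 → event 23
event 23 → event 4
Length: 3 steps.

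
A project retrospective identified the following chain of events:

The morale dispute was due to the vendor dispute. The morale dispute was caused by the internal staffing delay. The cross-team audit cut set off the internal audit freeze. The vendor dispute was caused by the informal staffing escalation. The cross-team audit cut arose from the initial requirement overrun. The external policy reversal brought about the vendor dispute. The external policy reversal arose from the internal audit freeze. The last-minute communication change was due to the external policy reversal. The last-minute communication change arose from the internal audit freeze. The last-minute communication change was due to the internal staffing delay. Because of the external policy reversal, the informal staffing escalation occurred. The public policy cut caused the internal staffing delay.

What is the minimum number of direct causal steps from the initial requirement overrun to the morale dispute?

Shortest chain: the initial requirement overrun → the cross-team audit cut → the internal audit freeze → the external policy reversal → the vendor dispute → the morale dispute.

5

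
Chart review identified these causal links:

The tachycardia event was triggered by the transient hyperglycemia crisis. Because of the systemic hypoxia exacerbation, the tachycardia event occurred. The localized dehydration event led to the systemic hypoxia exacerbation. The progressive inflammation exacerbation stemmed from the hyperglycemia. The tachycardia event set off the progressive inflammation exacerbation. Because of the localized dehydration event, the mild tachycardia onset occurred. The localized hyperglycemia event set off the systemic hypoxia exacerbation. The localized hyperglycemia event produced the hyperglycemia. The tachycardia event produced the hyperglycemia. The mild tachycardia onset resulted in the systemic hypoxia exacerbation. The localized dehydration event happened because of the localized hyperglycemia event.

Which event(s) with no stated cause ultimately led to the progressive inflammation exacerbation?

Tracing upstream from the progressive inflammation exacerbation: the progressive inflammation exacerbation ← the hyperglycemia ← the localized hyperglycemia event.
A separate upstream branch: the progressive inflammation exacerbation ← the tachycardia event ← the transient hyperglycemia crisis.
Each of those chain origins has no stated cause.

the localized hyperglycemia event, the transient hyperglycemia crisis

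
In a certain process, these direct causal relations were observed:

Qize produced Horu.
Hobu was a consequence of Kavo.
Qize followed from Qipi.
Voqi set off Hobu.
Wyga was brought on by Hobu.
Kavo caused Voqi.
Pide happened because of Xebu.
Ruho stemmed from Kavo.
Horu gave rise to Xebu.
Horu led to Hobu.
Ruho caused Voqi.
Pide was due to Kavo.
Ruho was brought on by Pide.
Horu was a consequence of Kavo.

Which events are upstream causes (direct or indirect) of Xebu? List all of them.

Immediate cause of Xebu: Horu.
Further upstream: Qipi, Qize, Kavo.

Horu, Kavo, Qipi, Qize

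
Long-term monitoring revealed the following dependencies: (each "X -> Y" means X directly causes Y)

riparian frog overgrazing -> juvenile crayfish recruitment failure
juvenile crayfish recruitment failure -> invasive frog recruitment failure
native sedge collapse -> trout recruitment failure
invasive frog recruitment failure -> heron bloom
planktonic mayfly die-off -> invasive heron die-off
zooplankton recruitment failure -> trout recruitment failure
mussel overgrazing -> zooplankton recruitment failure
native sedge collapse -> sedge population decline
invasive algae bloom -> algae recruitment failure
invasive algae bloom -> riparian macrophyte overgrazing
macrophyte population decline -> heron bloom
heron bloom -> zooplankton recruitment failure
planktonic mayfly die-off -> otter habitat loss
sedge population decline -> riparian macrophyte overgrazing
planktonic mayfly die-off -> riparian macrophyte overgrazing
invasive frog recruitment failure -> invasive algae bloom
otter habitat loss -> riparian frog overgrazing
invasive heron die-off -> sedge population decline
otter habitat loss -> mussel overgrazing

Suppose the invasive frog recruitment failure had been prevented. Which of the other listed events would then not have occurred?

Downstream of the invasive frog recruitment failure: the heron bloom, the invasive algae bloom, the riparian macrophyte overgrazing, the algae recruitment failure, the zooplankton recruitment failure, the trout recruitment failure.
Of those, still caused via another path: the heron bloom, the riparian macrophyte overgrazing, the zooplankton recruitment failure, the trout recruitment failure.
The remainder have no surviving cause.

the algae recruitment failure, the invasive algae bloom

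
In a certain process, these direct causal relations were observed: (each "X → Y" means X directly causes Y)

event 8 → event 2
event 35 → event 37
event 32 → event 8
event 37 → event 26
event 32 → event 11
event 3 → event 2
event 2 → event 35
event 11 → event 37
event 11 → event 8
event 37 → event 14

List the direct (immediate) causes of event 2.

Upstream contributors include event 32, event 11, but only event 3, event 8 feed directly into event 2.

event 3, event 8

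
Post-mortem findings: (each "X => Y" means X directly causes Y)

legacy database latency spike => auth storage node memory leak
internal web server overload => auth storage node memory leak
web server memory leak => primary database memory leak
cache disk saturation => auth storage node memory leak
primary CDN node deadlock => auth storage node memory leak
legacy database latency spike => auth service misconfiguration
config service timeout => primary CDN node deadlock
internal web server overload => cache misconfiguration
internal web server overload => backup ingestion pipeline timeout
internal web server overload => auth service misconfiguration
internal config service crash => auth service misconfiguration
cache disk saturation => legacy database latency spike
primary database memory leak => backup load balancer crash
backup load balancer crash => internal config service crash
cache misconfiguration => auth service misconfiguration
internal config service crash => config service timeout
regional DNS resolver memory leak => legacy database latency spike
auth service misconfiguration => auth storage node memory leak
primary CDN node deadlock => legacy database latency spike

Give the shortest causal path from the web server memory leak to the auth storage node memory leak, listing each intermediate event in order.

the web server memory leak → the primary database memory leak
the primary database memory leak → the backup load balancer crash
the backup load balancer crash → the internal config service crash
the internal config service crash → the auth service misconfiguration
the auth service misconfiguration → the auth storage node memory leak
Length: 5 steps.

the web server memory leak → the primary database memory leak → the backup load balancer crash → the internal config service crash → the auth service misconfiguration → the auth storage node memory leak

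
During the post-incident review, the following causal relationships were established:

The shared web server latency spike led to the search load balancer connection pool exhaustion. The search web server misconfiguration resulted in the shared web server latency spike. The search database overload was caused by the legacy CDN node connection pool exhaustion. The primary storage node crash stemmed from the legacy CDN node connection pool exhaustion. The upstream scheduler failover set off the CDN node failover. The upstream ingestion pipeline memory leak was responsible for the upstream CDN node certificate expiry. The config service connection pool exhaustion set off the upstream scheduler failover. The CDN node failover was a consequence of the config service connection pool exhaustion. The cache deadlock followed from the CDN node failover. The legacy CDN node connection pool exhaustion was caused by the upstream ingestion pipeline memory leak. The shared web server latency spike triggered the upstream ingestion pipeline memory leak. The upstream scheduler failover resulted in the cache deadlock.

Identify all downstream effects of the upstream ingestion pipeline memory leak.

Direct effects: the legacy CDN node connection pool exhaustion, the upstream CDN node certificate expiry.
2 steps out: the primary storage node crash, the search database overload.
Not reachable from it: the search web server misconfiguration, the config service connection pool exhaustion, the shared web server latency spike, the search load balancer connection pool exhaustion, the upstream scheduler failover, the CDN node failover, the cache deadlock.

the legacy CDN node connection pool exhaustion, the primary storage node crash, the search database overload, the upstream CDN node certificate expiry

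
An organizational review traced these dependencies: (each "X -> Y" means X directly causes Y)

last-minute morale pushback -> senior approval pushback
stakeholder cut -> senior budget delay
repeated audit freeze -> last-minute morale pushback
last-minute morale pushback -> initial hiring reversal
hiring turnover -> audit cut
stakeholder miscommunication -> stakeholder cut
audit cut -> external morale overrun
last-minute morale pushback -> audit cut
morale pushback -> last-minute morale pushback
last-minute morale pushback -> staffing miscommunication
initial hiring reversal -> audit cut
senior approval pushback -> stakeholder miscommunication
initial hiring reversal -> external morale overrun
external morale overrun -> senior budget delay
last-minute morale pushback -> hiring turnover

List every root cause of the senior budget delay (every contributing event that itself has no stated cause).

Tracing upstream from the senior budget delay: the senior budget delay ← the external morale overrun ← the initial hiring reversal ← the last-minute morale pushback ← the morale pushback.
A separate upstream branch: the senior budget delay ← the external morale overrun ← the initial hiring reversal ← the last-minute morale pushback ← the repeated audit freeze.
Each of those chain origins has no stated cause.

the morale pushback, the repeated audit freeze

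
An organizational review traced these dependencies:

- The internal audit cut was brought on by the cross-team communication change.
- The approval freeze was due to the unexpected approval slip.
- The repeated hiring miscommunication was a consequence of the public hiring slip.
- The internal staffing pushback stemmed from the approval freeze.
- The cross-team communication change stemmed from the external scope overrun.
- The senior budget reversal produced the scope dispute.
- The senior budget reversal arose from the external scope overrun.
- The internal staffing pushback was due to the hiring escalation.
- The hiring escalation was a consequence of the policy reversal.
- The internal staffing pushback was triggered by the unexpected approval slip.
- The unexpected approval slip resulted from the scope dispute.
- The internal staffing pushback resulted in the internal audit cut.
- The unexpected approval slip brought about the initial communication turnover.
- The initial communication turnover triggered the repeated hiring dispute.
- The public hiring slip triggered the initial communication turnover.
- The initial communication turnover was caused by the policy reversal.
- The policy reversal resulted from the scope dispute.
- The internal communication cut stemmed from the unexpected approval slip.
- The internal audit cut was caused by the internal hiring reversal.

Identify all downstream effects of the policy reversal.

Direct effects: the hiring escalation, the initial communication turnover.
2 steps out: the internal staffing pushback, the repeated hiring dispute.
3 steps out: the internal audit cut.
Not reachable from it: the external scope overrun, the senior budget reversal, the scope dispute, the unexpected approval slip, the internal communication cut, the approval freeze, the cross-team communication change, the public hiring slip, the internal hiring reversal, the repeated hiring miscommunication.

the hiring escalation, the initial communication turnover, the internal audit cut, the internal staffing pushback, the repeated hiring dispute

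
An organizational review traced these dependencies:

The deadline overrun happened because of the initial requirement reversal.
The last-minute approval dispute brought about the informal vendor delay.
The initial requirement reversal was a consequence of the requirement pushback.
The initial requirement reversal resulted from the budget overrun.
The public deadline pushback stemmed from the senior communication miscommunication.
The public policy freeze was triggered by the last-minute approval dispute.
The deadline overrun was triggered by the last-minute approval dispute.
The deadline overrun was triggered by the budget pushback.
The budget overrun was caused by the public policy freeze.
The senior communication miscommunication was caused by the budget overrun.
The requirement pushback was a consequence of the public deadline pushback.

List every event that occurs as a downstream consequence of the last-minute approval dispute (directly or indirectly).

Direct effects: the informal vendor delay, the public policy freeze, the deadline overrun.
2 steps out: the budget overrun.
3 steps out: the senior communication miscommunication, the initial requirement reversal.
4 steps out: the public deadline pushback.
5 steps out: the requirement pushback.
Not reachable from it: the budget pushback.

the budget overrun, the deadline overrun, the informal vendor delay, the initial requirement reversal, the public deadline pushback, the public policy freeze, the requirement pushback, the senior communication miscommunication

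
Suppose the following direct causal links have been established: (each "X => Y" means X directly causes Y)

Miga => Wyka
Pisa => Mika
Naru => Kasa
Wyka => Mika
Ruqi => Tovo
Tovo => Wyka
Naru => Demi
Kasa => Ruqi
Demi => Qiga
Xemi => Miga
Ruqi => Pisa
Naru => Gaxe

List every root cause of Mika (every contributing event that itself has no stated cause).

Tracing upstream from Mika: Mika ← Pisa ← Ruqi ← Kasa ← Naru.
A separate upstream branch: Mika ← Wyka ← Miga ← Xemi.
Each of those chain origins has no stated cause.

Naru, Xemi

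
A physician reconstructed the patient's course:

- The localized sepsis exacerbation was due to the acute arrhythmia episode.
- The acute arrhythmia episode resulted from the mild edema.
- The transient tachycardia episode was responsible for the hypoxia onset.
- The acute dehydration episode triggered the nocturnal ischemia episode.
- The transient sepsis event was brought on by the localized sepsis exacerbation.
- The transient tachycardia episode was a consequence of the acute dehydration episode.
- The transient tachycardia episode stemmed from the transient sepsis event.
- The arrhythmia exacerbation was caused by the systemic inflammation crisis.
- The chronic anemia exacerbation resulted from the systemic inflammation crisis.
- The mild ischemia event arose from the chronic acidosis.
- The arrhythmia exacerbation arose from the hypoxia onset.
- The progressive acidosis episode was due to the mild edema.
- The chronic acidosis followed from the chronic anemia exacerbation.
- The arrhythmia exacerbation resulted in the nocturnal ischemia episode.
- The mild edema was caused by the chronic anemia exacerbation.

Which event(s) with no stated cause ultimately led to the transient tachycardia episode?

the acute dehydration episode, the systemic inflammation crisis

Tracing upstream from the transient tachycardia episode: the transient tachycardia episode ← the transient sepsis event ← the localized sepsis exacerbation ← the acute arrhythmia episode ← the mild edema ← the chronic anemia exacerbation ← the systemic inflammation crisis.
A separate upstream branch: the transient tachycardia episode ← the acute dehydration episode.
Each of those chain origins has no stated cause.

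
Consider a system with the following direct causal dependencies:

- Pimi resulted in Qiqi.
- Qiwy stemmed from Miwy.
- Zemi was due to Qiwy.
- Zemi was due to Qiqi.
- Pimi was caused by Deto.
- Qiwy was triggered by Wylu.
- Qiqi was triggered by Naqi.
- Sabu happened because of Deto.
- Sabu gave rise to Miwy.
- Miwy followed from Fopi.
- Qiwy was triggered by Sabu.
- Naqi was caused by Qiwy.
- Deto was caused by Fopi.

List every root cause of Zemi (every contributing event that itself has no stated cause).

Fopi, Wylu

Tracing upstream from Zemi: Zemi ← Qiwy ← Miwy ← Fopi.
A separate upstream branch: Zemi ← Qiwy ← Wylu.
Each of those chain origins has no stated cause.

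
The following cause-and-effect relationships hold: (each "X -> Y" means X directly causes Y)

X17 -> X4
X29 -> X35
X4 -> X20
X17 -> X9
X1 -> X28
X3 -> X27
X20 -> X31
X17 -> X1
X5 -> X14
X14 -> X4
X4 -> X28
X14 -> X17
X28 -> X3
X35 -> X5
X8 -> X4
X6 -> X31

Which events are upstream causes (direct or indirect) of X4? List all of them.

Immediate causes of X4: X14, X17, X8.
Further upstream: X29, X35, X5.

X14, X17, X29, X35, X5, X8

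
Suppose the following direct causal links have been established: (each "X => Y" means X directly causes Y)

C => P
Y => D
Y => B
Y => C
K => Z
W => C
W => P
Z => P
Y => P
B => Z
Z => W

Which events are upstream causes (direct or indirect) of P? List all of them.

Immediate causes of P: Y, Z, W, C.
Further upstream: B, K.

B, C, K, W, Y, Z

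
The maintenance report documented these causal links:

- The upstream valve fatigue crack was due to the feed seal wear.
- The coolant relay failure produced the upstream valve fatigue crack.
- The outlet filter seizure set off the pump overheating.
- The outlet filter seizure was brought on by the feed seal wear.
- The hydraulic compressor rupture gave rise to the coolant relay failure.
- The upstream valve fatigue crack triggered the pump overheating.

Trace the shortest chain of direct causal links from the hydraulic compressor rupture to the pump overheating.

the hydraulic compressor rupture → the coolant relay failure
the coolant relay failure → the upstream valve fatigue crack
the upstream valve fatigue crack → the pump overheating
Length: 3 steps.

the hydraulic compressor rupture → the coolant relay failure → the upstream valve fatigue crack → the pump overheating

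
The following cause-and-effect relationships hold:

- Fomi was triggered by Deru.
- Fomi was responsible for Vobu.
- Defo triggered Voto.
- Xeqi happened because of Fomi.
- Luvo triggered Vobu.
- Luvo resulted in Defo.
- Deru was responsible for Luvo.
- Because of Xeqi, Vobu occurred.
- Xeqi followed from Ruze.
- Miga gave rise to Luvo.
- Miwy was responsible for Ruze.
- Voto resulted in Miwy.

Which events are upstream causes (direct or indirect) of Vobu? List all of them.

Defo, Deru, Fomi, Luvo, Miga, Miwy, Ruze, Voto, Xeqi

Immediate causes of Vobu: Luvo, Fomi, Xeqi.
Further upstream: Deru, Defo, Voto, Miwy, Ruze, Miga.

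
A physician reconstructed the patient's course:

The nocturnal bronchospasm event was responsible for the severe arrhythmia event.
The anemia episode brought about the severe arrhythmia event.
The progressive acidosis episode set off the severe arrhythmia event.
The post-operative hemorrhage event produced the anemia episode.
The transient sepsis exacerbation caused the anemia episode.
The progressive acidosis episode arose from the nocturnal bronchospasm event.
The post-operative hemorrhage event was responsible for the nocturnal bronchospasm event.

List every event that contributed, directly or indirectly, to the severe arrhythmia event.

Immediate causes of the severe arrhythmia event: the anemia episode, the nocturnal bronchospasm event, the progressive acidosis episode.
Further upstream: the post-operative hemorrhage event, the transient sepsis exacerbation.

the anemia episode, the nocturnal bronchospasm event, the post-operative hemorrhage event, the progressive acidosis episode, the transient sepsis exacerbation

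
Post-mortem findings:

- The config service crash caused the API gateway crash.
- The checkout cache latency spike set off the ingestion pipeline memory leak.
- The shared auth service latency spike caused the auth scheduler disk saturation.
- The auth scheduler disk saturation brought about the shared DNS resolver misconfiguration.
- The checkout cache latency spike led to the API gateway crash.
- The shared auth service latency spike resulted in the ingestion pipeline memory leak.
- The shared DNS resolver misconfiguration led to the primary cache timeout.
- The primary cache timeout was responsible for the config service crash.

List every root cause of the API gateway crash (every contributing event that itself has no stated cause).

Tracing upstream from the API gateway crash: the API gateway crash ← the config service crash ← the primary cache timeout ← the shared DNS resolver misconfiguration ← the auth scheduler disk saturation ← the shared auth service latency spike.
A separate upstream branch: the API gateway crash ← the checkout cache latency spike.
Each of those chain origins has no stated cause.

the checkout cache latency spike, the shared auth service latency spike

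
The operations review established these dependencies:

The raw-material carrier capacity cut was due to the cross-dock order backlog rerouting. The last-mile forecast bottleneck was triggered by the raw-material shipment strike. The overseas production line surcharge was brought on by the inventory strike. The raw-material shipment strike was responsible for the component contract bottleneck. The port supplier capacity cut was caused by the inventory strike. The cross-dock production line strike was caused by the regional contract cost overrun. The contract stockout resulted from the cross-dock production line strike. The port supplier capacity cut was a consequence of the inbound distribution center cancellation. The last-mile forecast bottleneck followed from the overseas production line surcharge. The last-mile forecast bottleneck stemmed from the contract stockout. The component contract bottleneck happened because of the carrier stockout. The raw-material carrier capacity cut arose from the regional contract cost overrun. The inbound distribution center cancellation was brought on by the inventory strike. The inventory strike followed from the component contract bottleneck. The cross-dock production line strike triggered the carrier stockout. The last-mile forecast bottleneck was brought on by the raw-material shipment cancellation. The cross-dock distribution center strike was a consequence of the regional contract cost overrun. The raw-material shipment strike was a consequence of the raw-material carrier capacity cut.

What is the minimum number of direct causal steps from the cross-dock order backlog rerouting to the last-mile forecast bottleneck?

Shortest chain: the cross-dock order backlog rerouting → the raw-material carrier capacity cut → the raw-material shipment strike → the last-mile forecast bottleneck.

3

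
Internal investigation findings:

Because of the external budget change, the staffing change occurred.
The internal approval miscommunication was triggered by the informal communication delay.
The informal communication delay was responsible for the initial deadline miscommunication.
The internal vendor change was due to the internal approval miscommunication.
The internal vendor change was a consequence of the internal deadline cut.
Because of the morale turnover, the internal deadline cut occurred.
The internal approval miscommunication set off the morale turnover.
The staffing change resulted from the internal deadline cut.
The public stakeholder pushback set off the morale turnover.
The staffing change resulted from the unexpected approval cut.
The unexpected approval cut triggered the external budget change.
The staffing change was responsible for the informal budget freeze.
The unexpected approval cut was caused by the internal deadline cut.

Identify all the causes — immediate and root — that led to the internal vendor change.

Immediate causes of the internal vendor change: the internal approval miscommunication, the internal deadline cut.
Further upstream: the informal communication delay, the public stakeholder pushback, the morale turnover.

the informal communication delay, the internal approval miscommunication, the internal deadline cut, the morale turnover, the public stakeholder pushback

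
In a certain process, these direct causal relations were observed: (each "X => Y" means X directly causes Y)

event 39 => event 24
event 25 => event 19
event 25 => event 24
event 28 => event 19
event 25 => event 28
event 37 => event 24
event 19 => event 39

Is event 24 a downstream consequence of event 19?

Yes

There is a causal chain: event 19 → event 39 → event 24.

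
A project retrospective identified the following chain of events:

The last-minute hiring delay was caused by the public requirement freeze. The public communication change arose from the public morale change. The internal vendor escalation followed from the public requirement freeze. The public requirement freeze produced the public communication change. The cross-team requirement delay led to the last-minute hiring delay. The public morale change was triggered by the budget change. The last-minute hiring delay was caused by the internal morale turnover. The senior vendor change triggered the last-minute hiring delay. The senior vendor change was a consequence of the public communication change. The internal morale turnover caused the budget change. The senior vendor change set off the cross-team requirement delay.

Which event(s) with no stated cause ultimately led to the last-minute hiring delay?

the internal morale turnover, the public requirement freeze

Tracing upstream from the last-minute hiring delay: the last-minute hiring delay ← the public requirement freeze.
A separate upstream branch: the last-minute hiring delay ← the internal morale turnover.
Each of those chain origins has no stated cause.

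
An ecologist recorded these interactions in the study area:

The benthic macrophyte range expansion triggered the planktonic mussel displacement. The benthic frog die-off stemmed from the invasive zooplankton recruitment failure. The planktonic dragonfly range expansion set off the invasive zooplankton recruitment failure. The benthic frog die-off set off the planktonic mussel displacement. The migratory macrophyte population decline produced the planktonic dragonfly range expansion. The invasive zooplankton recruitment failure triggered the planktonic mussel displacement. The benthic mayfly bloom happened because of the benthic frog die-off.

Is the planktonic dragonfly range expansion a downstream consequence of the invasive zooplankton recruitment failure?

No

The invasive zooplankton recruitment failure leads to the benthic frog die-off, the benthic mayfly bloom, the planktonic mussel displacement; the planktonic dragonfly range expansion is not among them.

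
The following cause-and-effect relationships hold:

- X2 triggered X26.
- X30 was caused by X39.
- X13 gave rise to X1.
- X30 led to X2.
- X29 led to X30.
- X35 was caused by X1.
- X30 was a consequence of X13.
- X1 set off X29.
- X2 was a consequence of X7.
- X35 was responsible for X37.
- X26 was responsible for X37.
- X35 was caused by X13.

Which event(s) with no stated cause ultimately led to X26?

Tracing upstream from X26: X26 ← X2 ← X30 ← X13.
A separate upstream branch: X26 ← X2 ← X30 ← X39.
A separate upstream branch: X26 ← X2 ← X7.
Each of those chain origins has no stated cause.

X13, X39, X7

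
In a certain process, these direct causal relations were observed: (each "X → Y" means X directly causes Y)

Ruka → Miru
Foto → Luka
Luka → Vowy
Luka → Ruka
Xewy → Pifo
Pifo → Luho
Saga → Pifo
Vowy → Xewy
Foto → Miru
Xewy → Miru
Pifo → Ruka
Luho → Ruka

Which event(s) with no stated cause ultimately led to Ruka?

Foto, Saga

Tracing upstream from Ruka: Ruka ← Luka ← Foto.
A separate upstream branch: Ruka ← Pifo ← Saga.
Each of those chain origins has no stated cause.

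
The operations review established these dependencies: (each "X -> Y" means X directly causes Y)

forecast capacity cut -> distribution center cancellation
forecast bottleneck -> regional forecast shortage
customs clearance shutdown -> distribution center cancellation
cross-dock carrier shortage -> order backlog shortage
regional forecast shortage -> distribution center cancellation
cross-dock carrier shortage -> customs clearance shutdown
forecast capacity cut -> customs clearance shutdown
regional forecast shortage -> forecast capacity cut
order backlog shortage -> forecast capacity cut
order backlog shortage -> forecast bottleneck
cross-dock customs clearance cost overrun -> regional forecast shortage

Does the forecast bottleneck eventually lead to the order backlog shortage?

The forecast bottleneck leads to the regional forecast shortage, the forecast capacity cut, the customs clearance shutdown, the distribution center cancellation; the order backlog shortage is not among them.

No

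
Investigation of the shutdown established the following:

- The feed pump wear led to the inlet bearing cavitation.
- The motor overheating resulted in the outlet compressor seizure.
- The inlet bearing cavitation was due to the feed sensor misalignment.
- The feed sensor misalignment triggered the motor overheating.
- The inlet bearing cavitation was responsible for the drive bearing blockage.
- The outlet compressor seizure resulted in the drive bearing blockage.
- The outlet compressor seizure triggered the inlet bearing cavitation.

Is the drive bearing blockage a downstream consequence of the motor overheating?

There is a causal chain: the motor overheating → the outlet compressor seizure → the drive bearing blockage.

Yes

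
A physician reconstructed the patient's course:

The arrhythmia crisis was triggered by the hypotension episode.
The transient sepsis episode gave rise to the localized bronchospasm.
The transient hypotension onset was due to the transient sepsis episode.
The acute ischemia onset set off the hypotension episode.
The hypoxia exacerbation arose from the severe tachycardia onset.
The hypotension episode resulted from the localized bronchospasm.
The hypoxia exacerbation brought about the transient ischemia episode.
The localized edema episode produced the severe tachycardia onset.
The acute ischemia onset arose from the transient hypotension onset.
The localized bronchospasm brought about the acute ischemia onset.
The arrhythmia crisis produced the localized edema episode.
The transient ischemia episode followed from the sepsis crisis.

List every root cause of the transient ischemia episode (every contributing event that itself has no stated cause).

Tracing upstream from the transient ischemia episode: the transient ischemia episode ← the hypoxia exacerbation ← the severe tachycardia onset ← the localized edema episode ← the arrhythmia crisis ← the hypotension episode ← the localized bronchospasm ← the transient sepsis episode.
A separate upstream branch: the transient ischemia episode ← the sepsis crisis.
Each of those chain origins has no stated cause.

the sepsis crisis, the transient sepsis episode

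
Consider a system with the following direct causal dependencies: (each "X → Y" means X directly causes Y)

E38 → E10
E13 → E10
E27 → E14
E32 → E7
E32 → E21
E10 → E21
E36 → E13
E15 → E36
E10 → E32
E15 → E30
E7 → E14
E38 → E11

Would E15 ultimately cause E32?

Yes

There is a causal chain: E15 → E36 → E13 → E10 → E32.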